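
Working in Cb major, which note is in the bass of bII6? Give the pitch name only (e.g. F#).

bII in Cb major has root Dbb; the chord is Dbb-Fb-Abb.
The figure 6 means first inversion — the third is in the bass.

Fb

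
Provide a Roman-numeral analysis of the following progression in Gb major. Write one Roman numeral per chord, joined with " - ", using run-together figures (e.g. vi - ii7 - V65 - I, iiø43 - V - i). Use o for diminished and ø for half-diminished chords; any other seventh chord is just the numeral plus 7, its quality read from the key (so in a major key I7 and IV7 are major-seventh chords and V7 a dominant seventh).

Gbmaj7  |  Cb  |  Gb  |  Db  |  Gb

Gbmaj7 has root Gb, degree 1 in Gb major, so I7.
Cb: root Cb is the subdominant; major triad there is IV.
Gb: major triad on Gb = scale degree 1 → I.
Db: root Db is the dominant; major triad there is V.
Gb has root Gb, degree 1 in Gb major, so I.

I7 - IV - I - V - I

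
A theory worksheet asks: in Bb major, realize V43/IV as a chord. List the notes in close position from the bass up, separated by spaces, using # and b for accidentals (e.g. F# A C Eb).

F Ab Bb D

The slash means an applied dominant: we want the dominant of IV. In Bb major, IV is Eb major, and its dominant is built on Bb.
Building a dominant seventh chord on Bb gives Bb-D-F-Ab.
With the 43 figure the chord is in second inversion; from the bass F upward in close position it reads F-Ab-Bb-D.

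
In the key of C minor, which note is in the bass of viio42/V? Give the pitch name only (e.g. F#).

Eb

The applied chord viio42/V is rooted on F#: F#-A-C-Eb.
The figure 42 means third inversion — the seventh is in the bass.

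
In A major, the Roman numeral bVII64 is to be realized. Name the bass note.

bVII in A major has root G; the chord is G-B-D.
The figure 64 means second inversion — the fifth is in the bass.

D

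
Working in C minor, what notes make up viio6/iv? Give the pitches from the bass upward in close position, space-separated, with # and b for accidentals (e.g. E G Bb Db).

The slash marks an applied leading-tone chord: viio of iv. In C minor, iv is F, so the leading tone to it is E, a half step below.
Building a diminished triad on E gives E-G-Bb.
With the 6 figure the chord is in first inversion; from the bass G upward in close position it reads G-Bb-E.

G Bb E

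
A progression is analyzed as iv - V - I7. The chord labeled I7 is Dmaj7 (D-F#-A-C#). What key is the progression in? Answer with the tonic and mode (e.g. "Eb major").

D major

The chord Dmaj7 is a major seventh chord rooted on D; its label is I7.
If D is scale degree 1 and the mode makes that degree carry a major seventh chord, the tonic is D and the mode is major.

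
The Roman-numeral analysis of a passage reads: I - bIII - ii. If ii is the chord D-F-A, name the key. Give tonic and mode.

The chord Dm is a minor triad rooted on D; its label is ii.
If D is scale degree 2 and the mode makes that degree carry a minor triad, the tonic is C and the mode is major.

C major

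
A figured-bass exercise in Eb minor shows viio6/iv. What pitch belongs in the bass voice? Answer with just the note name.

Bb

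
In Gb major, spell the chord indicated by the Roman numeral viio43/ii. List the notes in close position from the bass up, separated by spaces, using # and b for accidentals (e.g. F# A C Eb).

Db Fb G Bb

The slash marks an applied leading-tone chord: viio of ii. In Gb major, ii is Ab, so the leading tone to it is G, a half step below.
Building a fully diminished seventh chord on G gives G-Bb-Db-Fb.
With the 43 figure the chord is in second inversion; from the bass Db upward in close position it reads Db-Fb-G-Bb.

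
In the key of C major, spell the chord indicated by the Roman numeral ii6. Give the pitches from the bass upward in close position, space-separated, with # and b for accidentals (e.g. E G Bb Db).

The numeral's case and figure indicate a minor triad. In C major its root, the supertonic, is D.
That chord is spelled D-F-A.
The figured bass 6 indicates first inversion, placing the third (F) in the bass: F-A-D.

F A D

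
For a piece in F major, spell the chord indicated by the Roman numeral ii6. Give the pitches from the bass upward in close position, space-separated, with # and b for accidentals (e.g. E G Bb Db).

Bb D G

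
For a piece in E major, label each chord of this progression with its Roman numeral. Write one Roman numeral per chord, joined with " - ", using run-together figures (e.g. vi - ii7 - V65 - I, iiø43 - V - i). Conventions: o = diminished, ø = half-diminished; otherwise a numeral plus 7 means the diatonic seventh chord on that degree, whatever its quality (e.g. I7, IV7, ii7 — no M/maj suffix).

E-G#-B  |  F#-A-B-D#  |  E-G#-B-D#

E-G#-B has root E, degree 1 in E major, so I.
F#-A-B-D#: root B is the dominant; dominant seventh chord there is V43.
E-G#-B-D# has root E, degree 1 in E major, so I7.

I - V43 - I7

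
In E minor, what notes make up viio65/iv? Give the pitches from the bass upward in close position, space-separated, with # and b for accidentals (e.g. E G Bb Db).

B D F G#

viio65/iv is a secondary leading-tone chord. The target iv is A in E minor; the applied chord is rooted a semitone below, on G#.
Building a fully diminished seventh chord on G# gives G#-B-D-F.
The figured bass 65 indicates first inversion, placing the third (B) in the bass: B-D-F-G#.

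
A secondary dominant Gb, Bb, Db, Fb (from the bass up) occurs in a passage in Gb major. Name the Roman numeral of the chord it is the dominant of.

The chord is a dominant seventh chord on Gb.
A dominant resolves down a perfect fifth: Gb → Cb. In Gb major, Cb is scale degree 4, i.e. IV.

IV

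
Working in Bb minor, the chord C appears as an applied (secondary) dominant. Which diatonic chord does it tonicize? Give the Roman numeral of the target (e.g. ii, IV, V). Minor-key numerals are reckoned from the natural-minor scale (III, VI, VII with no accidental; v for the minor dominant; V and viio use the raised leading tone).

V

The chord is a major triad on C.
A dominant resolves down a perfect fifth: C → F. In Bb minor, F is scale degree 5, i.e. V.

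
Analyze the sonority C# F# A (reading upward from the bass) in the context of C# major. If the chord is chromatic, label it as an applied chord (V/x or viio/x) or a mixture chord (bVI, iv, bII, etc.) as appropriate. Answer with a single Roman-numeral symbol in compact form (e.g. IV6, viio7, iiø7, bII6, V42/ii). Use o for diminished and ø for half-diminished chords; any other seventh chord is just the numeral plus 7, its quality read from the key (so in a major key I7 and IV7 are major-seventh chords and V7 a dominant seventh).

iv64

Stacked in thirds the chord is F#-A-C#: a minor triad on F#.
F# is the fourth degree of C# major. This is the minor subdominant, borrowed from the parallel minor.
With C# in the bass the chord is in second inversion, so the figured bass is 64.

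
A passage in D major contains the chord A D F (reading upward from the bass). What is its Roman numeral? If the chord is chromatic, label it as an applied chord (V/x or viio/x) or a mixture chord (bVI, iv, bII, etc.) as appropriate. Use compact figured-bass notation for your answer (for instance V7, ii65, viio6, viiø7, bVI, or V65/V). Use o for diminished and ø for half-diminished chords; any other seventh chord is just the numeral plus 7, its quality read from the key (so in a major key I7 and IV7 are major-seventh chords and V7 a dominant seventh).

The pitches D-F-A form a minor triad rooted on D.
D is the first degree of D major. This is the minor tonic, borrowed from the parallel minor.
With A in the bass the chord is in second inversion, so the figured bass is 64.

i64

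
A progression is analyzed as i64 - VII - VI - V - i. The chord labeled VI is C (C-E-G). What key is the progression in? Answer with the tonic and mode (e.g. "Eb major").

E minor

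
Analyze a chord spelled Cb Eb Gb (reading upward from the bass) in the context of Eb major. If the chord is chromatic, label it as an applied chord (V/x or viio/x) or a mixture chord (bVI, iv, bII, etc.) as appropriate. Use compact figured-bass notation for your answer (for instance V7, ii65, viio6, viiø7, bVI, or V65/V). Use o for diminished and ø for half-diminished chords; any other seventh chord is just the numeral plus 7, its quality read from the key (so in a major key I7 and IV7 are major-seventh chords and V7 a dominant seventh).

bVI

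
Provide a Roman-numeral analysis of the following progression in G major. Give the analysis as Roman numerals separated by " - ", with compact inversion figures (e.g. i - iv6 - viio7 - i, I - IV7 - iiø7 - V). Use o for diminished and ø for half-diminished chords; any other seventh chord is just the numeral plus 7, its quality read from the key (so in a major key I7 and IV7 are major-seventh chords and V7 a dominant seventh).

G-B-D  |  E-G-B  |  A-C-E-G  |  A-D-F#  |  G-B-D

I - vi - ii7 - V64 - I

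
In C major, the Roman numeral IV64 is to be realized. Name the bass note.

IV in C major has root F; the chord is F-A-C.
The figure 64 means second inversion — the fifth is in the bass.

C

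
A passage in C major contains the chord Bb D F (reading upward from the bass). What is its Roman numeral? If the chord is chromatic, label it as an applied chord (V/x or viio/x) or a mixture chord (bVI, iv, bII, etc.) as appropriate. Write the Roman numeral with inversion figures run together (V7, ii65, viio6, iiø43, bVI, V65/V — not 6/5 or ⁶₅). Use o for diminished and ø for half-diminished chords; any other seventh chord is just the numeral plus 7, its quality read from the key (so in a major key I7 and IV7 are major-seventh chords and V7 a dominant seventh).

Stacked in thirds the chord is Bb-D-F: a major triad on Bb.
Bb is the lowered seventh degree of C major (diatonic 7 would be B). This is a major triad on the lowered seventh degree (the subtonic), borrowed from the parallel minor.

bVII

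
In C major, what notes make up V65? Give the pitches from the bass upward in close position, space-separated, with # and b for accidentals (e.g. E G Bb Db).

B D F G

In C major, the fifth degree is G, and the diatonic chord built there is a dominant seventh chord.
That chord is spelled G-B-D-F.
The figured bass 65 indicates first inversion, placing the third (B) in the bass: B-D-F-G.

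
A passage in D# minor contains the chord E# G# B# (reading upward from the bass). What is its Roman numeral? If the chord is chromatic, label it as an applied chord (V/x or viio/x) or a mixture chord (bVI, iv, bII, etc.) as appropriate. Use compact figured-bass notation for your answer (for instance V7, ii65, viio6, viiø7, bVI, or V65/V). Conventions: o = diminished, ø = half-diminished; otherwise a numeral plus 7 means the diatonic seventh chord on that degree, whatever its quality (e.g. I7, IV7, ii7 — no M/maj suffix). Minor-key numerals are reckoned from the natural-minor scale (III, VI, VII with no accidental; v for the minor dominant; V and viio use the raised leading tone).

ii

The pitches E#-G#-B# form a minor triad rooted on E#.
E# is the second degree of D# minor. This is the minor supertonic, borrowed from the parallel major (the Dorian ii).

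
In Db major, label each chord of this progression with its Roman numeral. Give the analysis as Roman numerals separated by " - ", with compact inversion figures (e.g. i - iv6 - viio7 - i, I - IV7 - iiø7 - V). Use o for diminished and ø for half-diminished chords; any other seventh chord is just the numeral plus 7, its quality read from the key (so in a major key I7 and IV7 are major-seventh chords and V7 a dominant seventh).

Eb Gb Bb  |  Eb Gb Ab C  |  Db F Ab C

Eb-Gb-Bb: root Eb is the supertonic; minor triad there is ii.
Eb-Gb-Ab-C has root Ab, degree 5 in Db major, so V43.
Db-F-Ab-C has root Db, degree 1 in Db major, so I7.

ii - V43 - I7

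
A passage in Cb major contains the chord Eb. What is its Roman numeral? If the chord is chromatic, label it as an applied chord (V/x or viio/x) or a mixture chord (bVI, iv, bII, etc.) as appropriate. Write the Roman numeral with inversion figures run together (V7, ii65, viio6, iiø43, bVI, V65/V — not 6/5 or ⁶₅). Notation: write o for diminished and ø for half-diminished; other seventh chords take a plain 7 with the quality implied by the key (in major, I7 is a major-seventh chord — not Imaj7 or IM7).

V/vi

The pitches Eb-G-Bb form a major triad rooted on Eb.
Eb is not a diatonic chord root with this quality in Cb major, but it lies a perfect fifth above Ab (vi), so the chord functions as an applied dominant of vi.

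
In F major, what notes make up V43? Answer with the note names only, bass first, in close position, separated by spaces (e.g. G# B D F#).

G Bb C E

In F major, the fifth degree is C, and the diatonic chord built there is a dominant seventh chord.
That chord is spelled C-E-G-Bb.
The figured bass 43 indicates second inversion, placing the fifth (G) in the bass: G-Bb-C-E.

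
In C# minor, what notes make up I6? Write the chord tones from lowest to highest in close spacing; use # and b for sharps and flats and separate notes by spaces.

E# G# C#

Scale degree 1 in C# minor is C#; here the chord built on it is altered to a major triad. I6 is the major tonic (Picardy third), borrowed from the parallel major.
So the chord is C#-E#-G#, a major triad.
With the 6 figure the chord is in first inversion; from the bass E# upward in close position it reads E#-G#-C#.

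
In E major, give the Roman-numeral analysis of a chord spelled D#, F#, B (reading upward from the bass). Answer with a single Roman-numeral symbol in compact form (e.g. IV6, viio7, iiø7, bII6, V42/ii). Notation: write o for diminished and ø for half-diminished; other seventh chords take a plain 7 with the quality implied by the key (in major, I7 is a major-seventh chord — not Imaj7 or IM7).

V6

The pitches B-D#-F# form a major triad rooted on B.
In E major, B is the dominant; the diatonic major triad there is V.
With D# in the bass the chord is in first inversion, so the figured bass is 6.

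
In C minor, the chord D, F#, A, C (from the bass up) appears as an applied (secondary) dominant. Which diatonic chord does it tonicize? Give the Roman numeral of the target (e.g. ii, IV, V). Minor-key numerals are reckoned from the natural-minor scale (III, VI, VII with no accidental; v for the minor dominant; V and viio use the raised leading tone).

V

The chord is a dominant seventh chord on D.
A dominant resolves down a perfect fifth: D → G. In C minor, G is scale degree 5, i.e. V.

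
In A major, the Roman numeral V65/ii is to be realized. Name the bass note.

A#

The applied chord V65/ii is rooted on F#: F#-A#-C#-E.
The figure 65 means first inversion — the third is in the bass.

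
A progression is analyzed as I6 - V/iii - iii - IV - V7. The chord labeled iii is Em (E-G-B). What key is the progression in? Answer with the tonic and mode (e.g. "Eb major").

C major

The anchor chord is a minor triad on E, labeled iii.
If E is scale degree 3 and the mode makes that degree carry a minor triad, the tonic is C and the mode is major.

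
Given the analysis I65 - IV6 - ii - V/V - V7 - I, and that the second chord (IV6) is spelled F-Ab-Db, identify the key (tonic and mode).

The chord Db/F is a major triad rooted on Db; its label is IV6.
If Db is scale degree 4 and the mode makes that degree carry a major triad, the tonic is Ab and the mode is major.

Ab major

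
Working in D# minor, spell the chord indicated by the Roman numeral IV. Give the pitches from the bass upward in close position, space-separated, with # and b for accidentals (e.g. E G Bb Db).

G# B# D#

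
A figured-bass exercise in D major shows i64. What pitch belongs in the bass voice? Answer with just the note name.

A

i in D major has root D; the chord is D-F-A.
The figure 64 means second inversion — the fifth is in the bass.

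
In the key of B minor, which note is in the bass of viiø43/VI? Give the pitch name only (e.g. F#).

C

The applied chord viiø43/VI is rooted on F#: F#-A-C-E.
The figure 43 means second inversion — the fifth is in the bass.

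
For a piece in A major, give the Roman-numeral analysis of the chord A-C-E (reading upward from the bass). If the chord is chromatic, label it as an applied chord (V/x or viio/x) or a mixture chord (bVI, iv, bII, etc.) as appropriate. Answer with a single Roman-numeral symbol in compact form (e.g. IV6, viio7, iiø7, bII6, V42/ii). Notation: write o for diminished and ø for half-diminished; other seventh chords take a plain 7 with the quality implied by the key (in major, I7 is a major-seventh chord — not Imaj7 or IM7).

The pitches A-C-E form a minor triad rooted on A.
A is the first degree of A major. This is the minor tonic, borrowed from the parallel minor.

i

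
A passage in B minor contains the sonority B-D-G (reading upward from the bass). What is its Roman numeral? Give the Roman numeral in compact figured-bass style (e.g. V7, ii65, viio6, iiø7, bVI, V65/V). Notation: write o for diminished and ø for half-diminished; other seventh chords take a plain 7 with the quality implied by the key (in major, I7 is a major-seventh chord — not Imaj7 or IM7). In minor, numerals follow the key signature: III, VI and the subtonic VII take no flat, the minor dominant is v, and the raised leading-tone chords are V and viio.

The pitches G-B-D form a major triad rooted on G.
In B minor, G is the submediant; the diatonic major triad there is VI.
With B in the bass the chord is in first inversion, so the figured bass is 6.

VI6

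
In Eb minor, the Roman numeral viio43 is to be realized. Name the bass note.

viio in Eb minor has root D; the chord is D-F-Ab-Cb.
The figure 43 means second inversion — the fifth is in the bass.

Ab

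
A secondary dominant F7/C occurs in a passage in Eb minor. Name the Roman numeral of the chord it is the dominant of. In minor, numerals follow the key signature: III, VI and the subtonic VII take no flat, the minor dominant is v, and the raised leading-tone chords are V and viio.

The chord is a dominant seventh chord on F.
A dominant resolves down a perfect fifth: F → Bb. In Eb minor, Bb is scale degree 5, i.e. V.

V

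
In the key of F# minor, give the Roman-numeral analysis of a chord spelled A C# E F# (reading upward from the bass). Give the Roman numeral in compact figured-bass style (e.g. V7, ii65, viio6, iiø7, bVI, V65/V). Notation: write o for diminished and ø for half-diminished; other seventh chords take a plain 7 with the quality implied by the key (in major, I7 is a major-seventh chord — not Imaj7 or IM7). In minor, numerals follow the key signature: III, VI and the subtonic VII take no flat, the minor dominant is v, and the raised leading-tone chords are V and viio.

i65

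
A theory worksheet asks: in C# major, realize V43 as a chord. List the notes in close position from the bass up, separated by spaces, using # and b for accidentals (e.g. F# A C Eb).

In C# major, the fifth degree is G#, and the diatonic chord built there is a dominant seventh chord.
Stacking thirds from G# gives G#-B#-D#-F#.
With the 43 figure the chord is in second inversion; from the bass D# upward in close position it reads D#-F#-G#-B#.

D# F# G# B#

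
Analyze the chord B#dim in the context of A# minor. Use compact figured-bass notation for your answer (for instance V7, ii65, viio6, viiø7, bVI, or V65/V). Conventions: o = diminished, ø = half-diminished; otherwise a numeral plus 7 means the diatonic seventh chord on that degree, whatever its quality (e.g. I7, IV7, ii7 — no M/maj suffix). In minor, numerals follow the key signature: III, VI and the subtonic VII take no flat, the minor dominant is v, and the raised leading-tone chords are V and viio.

The pitches B#-D#-F# form a diminished triad rooted on B#.
B# is scale degree 2 in A# minor, and a diminished triad on that degree is written iio.

iio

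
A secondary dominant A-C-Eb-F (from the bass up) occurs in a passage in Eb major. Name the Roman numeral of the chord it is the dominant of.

V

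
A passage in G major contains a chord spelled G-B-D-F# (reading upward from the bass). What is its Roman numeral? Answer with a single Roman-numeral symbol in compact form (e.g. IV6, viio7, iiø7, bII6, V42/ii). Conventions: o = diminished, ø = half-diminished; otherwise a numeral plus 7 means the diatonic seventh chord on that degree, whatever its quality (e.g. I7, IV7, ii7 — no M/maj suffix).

I7

Stacked in thirds the chord is G-B-D-F#: a major seventh chord on G.
In G major, G is the tonic; the diatonic major seventh chord there is I7.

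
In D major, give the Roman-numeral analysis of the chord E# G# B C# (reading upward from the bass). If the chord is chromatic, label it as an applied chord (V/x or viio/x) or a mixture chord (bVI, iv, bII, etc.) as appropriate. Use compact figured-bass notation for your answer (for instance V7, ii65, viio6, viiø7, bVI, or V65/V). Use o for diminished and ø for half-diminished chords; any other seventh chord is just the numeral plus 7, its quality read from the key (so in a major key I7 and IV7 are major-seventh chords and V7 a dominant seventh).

Stacked in thirds the chord is C#-E#-G#-B: a dominant seventh chord on C#.
C# is not a diatonic chord root with this quality in D major, but it lies a perfect fifth above F# (iii), so the chord functions as an applied dominant of iii.
With E# in the bass the chord is in first inversion, so the figured bass is 65.

V65/iii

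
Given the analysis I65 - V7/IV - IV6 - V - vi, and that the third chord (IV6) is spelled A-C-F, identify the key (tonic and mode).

C major

IV6 is given as A-C-F — a major triad with root F.
Counting down 3 scale steps from F places the tonic on C; a major triad on degree 4 is diatonic only in major.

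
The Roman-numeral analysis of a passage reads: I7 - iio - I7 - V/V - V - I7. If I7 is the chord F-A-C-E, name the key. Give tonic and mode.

F major

The anchor chord is a major seventh chord on F, labeled I7.
If F is scale degree 1 and the mode makes that degree carry a major seventh chord, the tonic is F and the mode is major.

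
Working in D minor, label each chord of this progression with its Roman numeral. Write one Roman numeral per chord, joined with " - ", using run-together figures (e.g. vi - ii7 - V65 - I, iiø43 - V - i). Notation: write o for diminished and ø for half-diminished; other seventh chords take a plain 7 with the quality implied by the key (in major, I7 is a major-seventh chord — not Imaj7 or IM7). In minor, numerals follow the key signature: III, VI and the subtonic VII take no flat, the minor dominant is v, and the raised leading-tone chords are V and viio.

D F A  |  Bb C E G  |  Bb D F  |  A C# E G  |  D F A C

D-F-A: minor triad on D = scale degree 1 → i.
Bb-C-E-G: dominant seventh chord on C = scale degree 7 → VII42.
Bb-D-F has root Bb, degree 6 in D minor, so VI.
A-C#-E-G has root A, degree 5 in D minor, so V7.
D-F-A-C has root D, degree 1 in D minor, so i7.

i - VII42 - VI - V7 - i7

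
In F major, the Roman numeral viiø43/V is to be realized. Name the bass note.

F

The applied chord viiø43/V is rooted on B: B-D-F-A.
The figure 43 means second inversion — the fifth is in the bass.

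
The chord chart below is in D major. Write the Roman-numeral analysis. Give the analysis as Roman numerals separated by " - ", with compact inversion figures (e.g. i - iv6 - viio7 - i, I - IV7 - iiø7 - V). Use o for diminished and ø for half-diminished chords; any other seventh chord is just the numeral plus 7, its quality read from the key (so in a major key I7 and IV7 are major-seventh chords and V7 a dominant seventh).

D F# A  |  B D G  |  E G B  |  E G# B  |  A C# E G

I - IV6 - ii - V/V - V7

D-F#-A: root D is the tonic; major triad there is I.
B-D-G: root G is the subdominant; major triad there is IV6.
E-G-B: minor triad on E = scale degree 2 → ii.
E-G#-B: a major triad on E, the applied dominant of V → V/V.
A-C#-E-G: dominant seventh chord on A = scale degree 5 → V7.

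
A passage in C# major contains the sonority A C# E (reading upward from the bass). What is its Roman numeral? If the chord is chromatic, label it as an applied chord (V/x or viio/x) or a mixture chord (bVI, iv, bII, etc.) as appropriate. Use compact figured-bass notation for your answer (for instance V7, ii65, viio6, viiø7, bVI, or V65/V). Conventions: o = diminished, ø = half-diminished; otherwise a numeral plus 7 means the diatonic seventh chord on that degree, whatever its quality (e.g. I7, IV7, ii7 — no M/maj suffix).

bVI

Stacked in thirds the chord is A-C#-E: a major triad on A.
A is the lowered sixth degree of C# major (diatonic 6 would be A#). This is a major triad on the lowered sixth degree, borrowed from the parallel minor.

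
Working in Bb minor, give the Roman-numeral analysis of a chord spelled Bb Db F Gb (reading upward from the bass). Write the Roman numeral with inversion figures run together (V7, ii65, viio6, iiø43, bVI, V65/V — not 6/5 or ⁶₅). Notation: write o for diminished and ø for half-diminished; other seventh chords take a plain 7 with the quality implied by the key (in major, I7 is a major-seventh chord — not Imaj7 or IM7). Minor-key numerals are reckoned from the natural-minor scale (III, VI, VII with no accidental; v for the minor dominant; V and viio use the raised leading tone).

VI65

Stacked in thirds the chord is Gb-Bb-Db-F: a major seventh chord on Gb.
In Bb minor, Gb is the submediant; the diatonic major seventh chord there is VI7.
With Bb in the bass the chord is in first inversion, so the figured bass is 65.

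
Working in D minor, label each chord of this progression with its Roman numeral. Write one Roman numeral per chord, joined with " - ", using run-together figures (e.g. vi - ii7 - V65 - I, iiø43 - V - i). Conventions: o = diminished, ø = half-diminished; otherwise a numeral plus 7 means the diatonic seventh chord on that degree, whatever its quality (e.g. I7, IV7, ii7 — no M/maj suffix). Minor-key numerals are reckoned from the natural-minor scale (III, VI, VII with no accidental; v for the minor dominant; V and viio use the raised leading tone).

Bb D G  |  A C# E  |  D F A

iv6 - V - i

Bb-D-G: root G is the subdominant; minor triad there is iv6.
A-C#-E: major triad on A = scale degree 5 → V.
D-F-A: root D is the tonic; minor triad there is i.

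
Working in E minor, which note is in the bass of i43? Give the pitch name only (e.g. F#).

B

i in E minor has root E; the chord is E-G-B-D.
The figure 43 means second inversion — the fifth is in the bass.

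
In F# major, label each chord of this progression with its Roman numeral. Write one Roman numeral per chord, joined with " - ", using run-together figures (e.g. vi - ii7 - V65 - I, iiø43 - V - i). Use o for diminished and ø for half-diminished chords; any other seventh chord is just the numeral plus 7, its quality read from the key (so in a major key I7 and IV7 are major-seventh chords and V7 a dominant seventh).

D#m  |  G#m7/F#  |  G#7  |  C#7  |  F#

D#m has root D#, degree 6 in F# major, so vi.
G#m7/F#: minor seventh chord on G# = scale degree 2 → ii42.
G#7 is the secondary dominant of V (dominant seventh chord on G#): V7/V.
C#7: root C# is the dominant; dominant seventh chord there is V7.
F#: root F# is the tonic; major triad there is I.

vi - ii42 - V7/V - V7 - I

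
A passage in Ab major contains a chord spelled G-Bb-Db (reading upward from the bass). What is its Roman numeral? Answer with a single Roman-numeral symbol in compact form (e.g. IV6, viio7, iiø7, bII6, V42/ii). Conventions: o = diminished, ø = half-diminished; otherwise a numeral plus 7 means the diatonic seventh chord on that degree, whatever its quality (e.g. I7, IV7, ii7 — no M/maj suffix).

viio

The pitches G-Bb-Db form a diminished triad rooted on G.
In Ab major, G is the leading tone; the diatonic diminished triad there is viio.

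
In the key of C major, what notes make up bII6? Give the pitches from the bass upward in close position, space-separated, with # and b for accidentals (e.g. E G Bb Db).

F Ab Db

bII6 is the Neapolitan sixth — a major triad on the lowered second degree, here in its customary first inversion. In C major that root is Db.
So the chord is Db-F-Ab.
The figured bass 6 indicates first inversion, placing the third (F) in the bass: F-Ab-Db.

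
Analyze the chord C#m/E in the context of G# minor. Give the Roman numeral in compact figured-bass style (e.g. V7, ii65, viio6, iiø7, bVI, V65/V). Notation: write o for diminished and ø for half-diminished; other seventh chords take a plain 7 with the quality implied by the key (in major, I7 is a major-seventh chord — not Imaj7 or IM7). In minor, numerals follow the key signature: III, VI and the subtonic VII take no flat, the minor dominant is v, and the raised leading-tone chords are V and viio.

iv6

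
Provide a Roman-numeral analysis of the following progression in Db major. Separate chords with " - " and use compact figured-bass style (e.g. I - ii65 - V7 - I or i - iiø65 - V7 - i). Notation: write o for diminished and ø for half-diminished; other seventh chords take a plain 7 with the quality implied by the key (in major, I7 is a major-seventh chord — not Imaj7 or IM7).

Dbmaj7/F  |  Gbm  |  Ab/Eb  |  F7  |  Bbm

Dbmaj7/F has root Db, degree 1 in Db major, so I65.
Gbm is non-diatonic — iv, a mixture chord from Db minor.
Ab/Eb has root Ab, degree 5 in Db major, so V64.
F7: a dominant seventh chord on F, the applied dominant of vi → V7/vi.
Bbm: root Bb is the submediant; minor triad there is vi.

I65 - iv - V64 - V7/vi - vi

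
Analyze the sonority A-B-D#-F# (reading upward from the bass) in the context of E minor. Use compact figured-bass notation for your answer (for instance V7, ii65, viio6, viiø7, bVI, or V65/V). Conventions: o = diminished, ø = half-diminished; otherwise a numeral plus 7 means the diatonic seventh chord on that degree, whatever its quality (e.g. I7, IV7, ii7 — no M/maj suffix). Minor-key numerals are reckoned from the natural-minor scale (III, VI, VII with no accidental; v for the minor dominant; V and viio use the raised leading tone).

V42

Stacked in thirds the chord is B-D#-F#-A: a dominant seventh chord on B.
B is scale degree 5 in E minor, and a dominant seventh chord on that degree is written V7.
With A in the bass the chord is in third inversion, so the figured bass is 42.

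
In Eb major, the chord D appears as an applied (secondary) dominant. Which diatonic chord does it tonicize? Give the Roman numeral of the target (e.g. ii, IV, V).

The chord is a major triad on D.
A dominant resolves down a perfect fifth: D → G. In Eb major, G is scale degree 3, i.e. iii.

iii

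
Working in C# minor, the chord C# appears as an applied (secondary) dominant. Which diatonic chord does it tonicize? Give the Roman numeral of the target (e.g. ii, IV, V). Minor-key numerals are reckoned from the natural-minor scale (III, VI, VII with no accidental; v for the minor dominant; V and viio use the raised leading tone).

The chord is a major triad on C#.
A dominant resolves down a perfect fifth: C# → F#. In C# minor, F# is scale degree 4, i.e. iv.

iv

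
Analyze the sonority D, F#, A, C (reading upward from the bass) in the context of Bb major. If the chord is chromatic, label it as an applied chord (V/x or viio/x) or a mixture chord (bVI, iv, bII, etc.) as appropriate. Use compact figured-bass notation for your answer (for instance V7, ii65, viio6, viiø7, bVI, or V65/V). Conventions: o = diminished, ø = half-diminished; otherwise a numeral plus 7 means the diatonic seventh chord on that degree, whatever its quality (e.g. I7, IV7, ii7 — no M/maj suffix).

The pitches D-F#-A-C form a dominant seventh chord rooted on D.
D is not a diatonic chord root with this quality in Bb major, but it lies a perfect fifth above G (vi), so the chord functions as an applied dominant of vi.

V7/vi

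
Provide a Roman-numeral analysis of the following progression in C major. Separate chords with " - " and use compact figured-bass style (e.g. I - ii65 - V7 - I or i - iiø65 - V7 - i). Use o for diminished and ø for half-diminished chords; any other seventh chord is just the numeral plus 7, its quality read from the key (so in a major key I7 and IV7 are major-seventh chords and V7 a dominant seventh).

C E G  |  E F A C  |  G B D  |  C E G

C-E-G has root C, degree 1 in C major, so I.
E-F-A-C has root F, degree 4 in C major, so IV42.
G-B-D: root G is the dominant; major triad there is V.
C-E-G: major triad on C = scale degree 1 → I.

I - IV42 - V - I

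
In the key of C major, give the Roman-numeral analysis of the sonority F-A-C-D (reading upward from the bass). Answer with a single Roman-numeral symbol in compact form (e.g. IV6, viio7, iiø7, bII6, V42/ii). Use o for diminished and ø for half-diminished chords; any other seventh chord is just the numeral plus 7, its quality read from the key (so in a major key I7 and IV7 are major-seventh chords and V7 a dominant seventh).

The pitches D-F-A-C form a minor seventh chord rooted on D.
D is scale degree 2 in C major, and a minor seventh chord on that degree is written ii7.
With F in the bass the chord is in first inversion, so the figured bass is 65.

ii65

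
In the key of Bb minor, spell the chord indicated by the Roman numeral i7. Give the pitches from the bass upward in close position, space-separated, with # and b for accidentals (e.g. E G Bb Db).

Bb Db F Ab

In Bb minor, the tonic is Bb, and the diatonic chord built there is a minor seventh chord.
Stacking thirds from Bb gives Bb-Db-F-Ab.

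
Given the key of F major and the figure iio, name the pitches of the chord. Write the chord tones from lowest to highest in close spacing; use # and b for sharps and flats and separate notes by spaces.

G Bb Db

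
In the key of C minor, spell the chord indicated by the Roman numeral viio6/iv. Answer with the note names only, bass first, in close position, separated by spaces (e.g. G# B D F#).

The slash marks an applied leading-tone chord: viio of iv. In C minor, iv is F, so the leading tone to it is E, a half step below.
Building a diminished triad on E gives E-G-Bb.
The figured bass 6 indicates first inversion, placing the third (G) in the bass: G-Bb-E.

G Bb E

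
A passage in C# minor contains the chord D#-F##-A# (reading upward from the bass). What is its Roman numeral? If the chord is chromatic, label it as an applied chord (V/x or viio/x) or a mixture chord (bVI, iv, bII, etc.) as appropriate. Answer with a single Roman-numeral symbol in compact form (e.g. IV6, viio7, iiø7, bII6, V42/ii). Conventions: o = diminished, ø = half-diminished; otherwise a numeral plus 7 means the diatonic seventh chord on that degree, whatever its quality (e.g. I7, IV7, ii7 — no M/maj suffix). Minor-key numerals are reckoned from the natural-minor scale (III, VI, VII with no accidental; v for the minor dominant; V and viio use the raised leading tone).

Stacked in thirds the chord is D#-F##-A#: a major triad on D#.
D# is not a diatonic chord root with this quality in C# minor, but it lies a perfect fifth above G# (V), so the chord functions as an applied dominant of V.

V/V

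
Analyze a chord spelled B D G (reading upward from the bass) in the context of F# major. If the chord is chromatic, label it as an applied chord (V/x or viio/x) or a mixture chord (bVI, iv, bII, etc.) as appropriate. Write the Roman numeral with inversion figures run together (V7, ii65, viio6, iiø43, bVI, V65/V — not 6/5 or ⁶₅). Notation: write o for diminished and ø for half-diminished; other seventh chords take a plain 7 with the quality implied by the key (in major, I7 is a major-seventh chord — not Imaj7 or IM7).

The pitches G-B-D form a major triad rooted on G.
G is the lowered second degree of F# major (diatonic 2 would be G#). This is the Neapolitan sixth — a major triad on the lowered second degree, here in its customary first inversion.
With B in the bass the chord is in first inversion, so the figured bass is 6.

bII6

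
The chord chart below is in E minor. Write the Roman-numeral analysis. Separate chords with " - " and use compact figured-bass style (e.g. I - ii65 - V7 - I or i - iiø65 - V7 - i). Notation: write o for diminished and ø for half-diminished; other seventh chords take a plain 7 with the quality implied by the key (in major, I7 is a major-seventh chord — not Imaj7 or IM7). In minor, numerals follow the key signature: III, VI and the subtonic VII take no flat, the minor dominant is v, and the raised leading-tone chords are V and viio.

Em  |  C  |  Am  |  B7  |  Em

i - VI - iv - V7 - i

Em: minor triad on E = scale degree 1 → i.
C has root C, degree 6 in E minor, so VI.
Am has root A, degree 4 in E minor, so iv.
B7: root B is the dominant; dominant seventh chord there is V7.
Em has root E, degree 1 in E minor, so i.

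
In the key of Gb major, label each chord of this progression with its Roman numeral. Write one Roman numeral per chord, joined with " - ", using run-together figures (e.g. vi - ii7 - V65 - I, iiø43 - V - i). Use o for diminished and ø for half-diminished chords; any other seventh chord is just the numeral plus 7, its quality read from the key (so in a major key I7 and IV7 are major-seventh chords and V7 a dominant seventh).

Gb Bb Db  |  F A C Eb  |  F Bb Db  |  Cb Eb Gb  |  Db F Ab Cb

Gb-Bb-Db has root Gb, degree 1 in Gb major, so I.
F-A-C-Eb is the secondary dominant of iii (dominant seventh chord on F): V7/iii.
F-Bb-Db has root Bb, degree 3 in Gb major, so iii64.
Cb-Eb-Gb: major triad on Cb = scale degree 4 → IV.
Db-F-Ab-Cb has root Db, degree 5 in Gb major, so V7.

I - V7/iii - iii64 - IV - V7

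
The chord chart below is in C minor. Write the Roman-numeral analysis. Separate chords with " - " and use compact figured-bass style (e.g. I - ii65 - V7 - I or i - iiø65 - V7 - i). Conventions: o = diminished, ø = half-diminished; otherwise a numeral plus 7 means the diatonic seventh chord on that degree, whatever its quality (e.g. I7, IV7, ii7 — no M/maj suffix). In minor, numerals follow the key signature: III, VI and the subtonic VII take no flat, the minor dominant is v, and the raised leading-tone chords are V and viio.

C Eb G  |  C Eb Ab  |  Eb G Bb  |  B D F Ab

C-Eb-G has root C, degree 1 in C minor, so i.
C-Eb-Ab: major triad on Ab = scale degree 6 → VI6.
Eb-G-Bb has root Eb, degree 3 in C minor, so III.
B-D-F-Ab has root B, degree 7 in C minor, so viio7.

i - VI6 - III - viio7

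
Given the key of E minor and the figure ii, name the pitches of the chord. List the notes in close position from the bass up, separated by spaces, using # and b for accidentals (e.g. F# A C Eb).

F# A C#

Scale degree 2 in E minor is F#; here the chord built on it is altered to a minor triad. ii is the minor supertonic, borrowed from the parallel major (the Dorian ii).
So the chord is F#-A-C#, a minor triad.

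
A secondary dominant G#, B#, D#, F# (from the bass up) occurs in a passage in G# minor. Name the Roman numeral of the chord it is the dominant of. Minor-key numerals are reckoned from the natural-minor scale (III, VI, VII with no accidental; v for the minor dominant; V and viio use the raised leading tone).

iv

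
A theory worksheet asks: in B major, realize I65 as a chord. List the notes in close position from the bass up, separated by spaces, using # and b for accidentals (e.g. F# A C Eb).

D# F# A# B

In B major, scale degree 1 is B, and the diatonic chord built there is a major seventh chord.
That chord is spelled B-D#-F#-A#.
The figured bass 65 indicates first inversion, placing the third (D#) in the bass: D#-F#-A#-B.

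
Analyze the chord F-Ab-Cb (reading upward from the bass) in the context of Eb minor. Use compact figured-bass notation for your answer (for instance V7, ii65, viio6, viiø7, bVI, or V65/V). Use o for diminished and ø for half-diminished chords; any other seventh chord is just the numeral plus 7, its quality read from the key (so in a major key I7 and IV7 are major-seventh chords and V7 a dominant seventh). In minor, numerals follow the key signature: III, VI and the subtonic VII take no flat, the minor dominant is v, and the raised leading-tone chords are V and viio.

iio

The pitches F-Ab-Cb form a diminished triad rooted on F.
In Eb minor, F is the supertonic; the diatonic diminished triad there is iio.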